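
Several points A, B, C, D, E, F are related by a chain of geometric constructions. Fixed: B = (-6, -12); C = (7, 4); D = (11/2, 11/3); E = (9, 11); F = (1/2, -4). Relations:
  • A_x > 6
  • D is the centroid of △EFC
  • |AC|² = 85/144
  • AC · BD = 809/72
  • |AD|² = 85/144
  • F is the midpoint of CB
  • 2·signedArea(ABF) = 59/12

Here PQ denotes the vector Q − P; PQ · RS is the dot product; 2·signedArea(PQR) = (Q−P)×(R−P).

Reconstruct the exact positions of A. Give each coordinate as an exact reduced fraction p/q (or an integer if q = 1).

A = (25/4, 23/6)

1. A_x = 25/4  [2·signedArea(ABF) = 59/12 ∩ AC · BD = 809/72]
2. A_y = 23/6  [2·signedArea(ABF) = 59/12 ∩ AC · BD = 809/72]
   → A = (25/4, 23/6)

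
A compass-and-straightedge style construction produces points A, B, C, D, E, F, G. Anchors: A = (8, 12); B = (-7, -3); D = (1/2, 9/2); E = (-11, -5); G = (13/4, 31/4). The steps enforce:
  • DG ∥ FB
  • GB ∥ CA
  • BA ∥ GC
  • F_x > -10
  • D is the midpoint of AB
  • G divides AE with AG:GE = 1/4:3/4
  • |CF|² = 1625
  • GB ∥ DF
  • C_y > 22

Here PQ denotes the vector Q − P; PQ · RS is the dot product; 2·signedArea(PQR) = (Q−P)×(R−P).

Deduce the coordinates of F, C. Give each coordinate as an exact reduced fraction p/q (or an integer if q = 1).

1. F_x = -39/4  [DG ∥ FB ∩ GB ∥ DF]
2. F_y = -25/4  [DG ∥ FB ∩ GB ∥ DF]
   → F = (-39/4, -25/4)
3. C_x = 73/4  [GB ∥ CA ∩ BA ∥ GC]
4. C_y = 91/4  [GB ∥ CA ∩ BA ∥ GC]
   → C = (73/4, 91/4)

C = (73/4, 91/4)
F = (-39/4, -25/4)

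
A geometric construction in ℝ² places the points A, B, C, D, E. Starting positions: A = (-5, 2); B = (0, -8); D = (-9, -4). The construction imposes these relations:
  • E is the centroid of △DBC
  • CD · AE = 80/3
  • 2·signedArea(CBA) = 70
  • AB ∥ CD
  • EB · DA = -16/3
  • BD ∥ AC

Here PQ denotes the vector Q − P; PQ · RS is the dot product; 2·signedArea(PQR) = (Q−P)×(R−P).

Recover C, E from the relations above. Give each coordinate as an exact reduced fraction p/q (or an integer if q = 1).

C = (-14, 6)
E = (-23/3, -2)

1. C_x = -14  [AB ∥ CD ∩ BD ∥ AC]
2. C_y = 6  [AB ∥ CD ∩ BD ∥ AC]
   → C = (-14, 6)
3. E_x = -23/3  [E is the centroid of △DBC]
4. E_y = -2  [E is the centroid of △DBC]
   → E = (-23/3, -2)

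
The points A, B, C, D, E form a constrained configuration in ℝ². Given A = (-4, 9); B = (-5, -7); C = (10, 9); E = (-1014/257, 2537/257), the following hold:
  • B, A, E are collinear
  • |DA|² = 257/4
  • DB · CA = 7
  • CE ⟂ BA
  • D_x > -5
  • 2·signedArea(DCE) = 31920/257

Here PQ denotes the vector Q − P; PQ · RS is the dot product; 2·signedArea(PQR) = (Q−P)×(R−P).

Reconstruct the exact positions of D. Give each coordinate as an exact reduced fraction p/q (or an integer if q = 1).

1. D_x = -9/2  [DB · CA = 7 ∩ 2·signedArea(DCE) = 31920/257]
2. D_y = 1  [DB · CA = 7 ∩ 2·signedArea(DCE) = 31920/257]
   → D = (-9/2, 1)

D = (-9/2, 1)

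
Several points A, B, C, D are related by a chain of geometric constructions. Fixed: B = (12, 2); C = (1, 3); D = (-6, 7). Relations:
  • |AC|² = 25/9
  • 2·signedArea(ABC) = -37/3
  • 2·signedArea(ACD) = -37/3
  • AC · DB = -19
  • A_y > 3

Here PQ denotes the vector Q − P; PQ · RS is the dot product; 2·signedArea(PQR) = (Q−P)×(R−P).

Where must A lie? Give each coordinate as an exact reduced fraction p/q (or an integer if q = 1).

1. A_x = 7/3  [AC · DB = -19 ∩ 2·signedArea(ABC) = -37/3]
2. A_y = 4  [AC · DB = -19 ∩ 2·signedArea(ABC) = -37/3]
   → A = (7/3, 4)

A = (7/3, 4)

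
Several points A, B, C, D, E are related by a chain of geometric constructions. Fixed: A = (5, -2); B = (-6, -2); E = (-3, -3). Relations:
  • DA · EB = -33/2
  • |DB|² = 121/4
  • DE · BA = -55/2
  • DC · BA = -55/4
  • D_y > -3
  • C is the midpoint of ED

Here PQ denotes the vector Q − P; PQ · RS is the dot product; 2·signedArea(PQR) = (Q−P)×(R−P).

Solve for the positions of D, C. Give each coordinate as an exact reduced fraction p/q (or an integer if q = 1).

C = (-7/4, -5/2)
D = (-1/2, -2)

1. D_x = -1/2  [DA · EB = -33/2 ∩ DE · BA = -55/2]
2. D_y = -2  [DA · EB = -33/2 ∩ DE · BA = -55/2]
   → D = (-1/2, -2)
3. C_x = -7/4  [C is the midpoint of ED]
4. C_y = -5/2  [C is the midpoint of ED]
   → C = (-7/4, -5/2)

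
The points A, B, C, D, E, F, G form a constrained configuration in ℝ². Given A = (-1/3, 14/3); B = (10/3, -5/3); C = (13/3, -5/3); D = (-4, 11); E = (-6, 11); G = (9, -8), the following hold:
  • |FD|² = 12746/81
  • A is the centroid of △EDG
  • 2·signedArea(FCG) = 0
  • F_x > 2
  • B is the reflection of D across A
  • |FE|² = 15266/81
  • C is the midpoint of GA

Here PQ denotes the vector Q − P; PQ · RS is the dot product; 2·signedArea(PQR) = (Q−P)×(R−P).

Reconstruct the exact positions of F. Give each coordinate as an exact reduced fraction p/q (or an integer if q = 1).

1. F_x = 25/9  [line 19/3·x + 14/3·y + -59/3 = 0 ∩ |FD|² = 12746/81]
2. F_y = 4/9  [line 19/3·x + 14/3·y + -59/3 = 0 ∩ |FD|² = 12746/81]
   → F = (25/9, 4/9)

F = (25/9, 4/9)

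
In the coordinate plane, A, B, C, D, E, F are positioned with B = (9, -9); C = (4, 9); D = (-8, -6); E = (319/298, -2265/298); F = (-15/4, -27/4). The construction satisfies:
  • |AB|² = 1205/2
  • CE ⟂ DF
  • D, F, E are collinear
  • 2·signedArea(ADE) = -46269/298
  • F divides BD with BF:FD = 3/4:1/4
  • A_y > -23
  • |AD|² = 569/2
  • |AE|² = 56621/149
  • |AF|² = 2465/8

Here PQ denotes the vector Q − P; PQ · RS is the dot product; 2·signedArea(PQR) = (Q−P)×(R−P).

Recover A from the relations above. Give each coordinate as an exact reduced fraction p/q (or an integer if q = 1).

1. A_x = -23/2  [line 477/298·x + 2703/298·y + 66303/298 = 0 ∩ |AE|² = 56621/149]
2. A_y = -45/2  [line 477/298·x + 2703/298·y + 66303/298 = 0 ∩ |AE|² = 56621/149]
   → A = (-23/2, -45/2)

A = (-23/2, -45/2)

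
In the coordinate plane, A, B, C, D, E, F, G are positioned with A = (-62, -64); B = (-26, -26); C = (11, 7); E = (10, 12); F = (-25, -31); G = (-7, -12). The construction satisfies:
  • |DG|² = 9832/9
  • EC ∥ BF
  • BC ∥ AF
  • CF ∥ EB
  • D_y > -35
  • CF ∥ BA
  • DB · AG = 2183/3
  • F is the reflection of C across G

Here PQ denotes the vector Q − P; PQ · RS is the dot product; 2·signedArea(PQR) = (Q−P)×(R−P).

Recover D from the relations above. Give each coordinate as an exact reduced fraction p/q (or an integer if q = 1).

1. D_x = -95/3  [line -55·x + -52·y + -10529/3 = 0 ∩ |DG|² = 9832/9]
2. D_y = -34  [line -55·x + -52·y + -10529/3 = 0 ∩ |DG|² = 9832/9]
   → D = (-95/3, -34)

D = (-95/3, -34)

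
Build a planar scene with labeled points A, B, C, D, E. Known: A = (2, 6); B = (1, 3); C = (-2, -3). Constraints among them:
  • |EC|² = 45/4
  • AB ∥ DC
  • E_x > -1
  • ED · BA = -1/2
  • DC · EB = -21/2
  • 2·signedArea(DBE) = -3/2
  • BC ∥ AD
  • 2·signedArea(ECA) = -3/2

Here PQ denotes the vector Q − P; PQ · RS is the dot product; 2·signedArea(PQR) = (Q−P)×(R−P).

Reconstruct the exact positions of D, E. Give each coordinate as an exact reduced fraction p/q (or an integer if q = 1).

D = (-1, 0)
E = (-1/2, 0)

1. D_x = -1  [AB ∥ DC ∩ BC ∥ AD]
2. D_y = 0  [AB ∥ DC ∩ BC ∥ AD]
   → D = (-1, 0)
3. E_x = -1/2  [ED · BA = -1/2 ∩ 2·signedArea(ECA) = -3/2]
4. E_y = 0  [ED · BA = -1/2 ∩ 2·signedArea(ECA) = -3/2]
   → E = (-1/2, 0)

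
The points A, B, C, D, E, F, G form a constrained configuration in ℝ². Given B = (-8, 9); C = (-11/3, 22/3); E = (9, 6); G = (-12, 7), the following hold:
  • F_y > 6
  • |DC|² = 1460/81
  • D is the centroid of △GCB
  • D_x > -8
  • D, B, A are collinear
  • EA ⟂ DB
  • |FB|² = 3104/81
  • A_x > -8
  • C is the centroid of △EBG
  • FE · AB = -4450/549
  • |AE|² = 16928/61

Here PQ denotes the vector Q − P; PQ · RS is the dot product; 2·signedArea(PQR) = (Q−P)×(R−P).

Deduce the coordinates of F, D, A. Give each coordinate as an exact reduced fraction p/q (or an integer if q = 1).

A = (-463/61, 274/61)
D = (-71/9, 70/9)
F = (-20/9, 61/9)

1. D_x = -71/9  [D is the centroid of △GCB]
2. D_y = 70/9  [D is the centroid of △GCB]
   → D = (-71/9, 70/9)
3. A_x = -463/61  [D, B, A are collinear ∩ EA ⟂ DB]
4. A_y = 274/61  [D, B, A are collinear ∩ EA ⟂ DB]
   → A = (-463/61, 274/61)
5. F_x = -20/9  [line 25/61·x + -275/61·y + 17275/549 = 0 ∩ |FB|² = 3104/81]
6. F_y = 61/9  [line 25/61·x + -275/61·y + 17275/549 = 0 ∩ |FB|² = 3104/81]
   → F = (-20/9, 61/9)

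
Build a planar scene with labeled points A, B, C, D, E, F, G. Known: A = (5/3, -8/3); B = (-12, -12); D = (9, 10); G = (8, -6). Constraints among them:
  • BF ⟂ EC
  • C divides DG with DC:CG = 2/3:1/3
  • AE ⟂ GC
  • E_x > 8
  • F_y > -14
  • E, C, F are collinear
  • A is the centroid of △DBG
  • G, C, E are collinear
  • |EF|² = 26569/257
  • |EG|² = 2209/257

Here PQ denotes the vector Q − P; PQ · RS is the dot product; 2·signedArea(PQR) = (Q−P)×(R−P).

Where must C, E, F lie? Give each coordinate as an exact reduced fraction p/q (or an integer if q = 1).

1. C_x = 25/3  [C divides DG with DC:CG = 2/3:1/3]
2. C_y = -2/3  [C divides DG with DC:CG = 2/3:1/3]
   → C = (25/3, -2/3)
3. E_x = 2103/257  [G, C, E are collinear ∩ AE ⟂ GC]
4. E_y = -790/257  [G, C, E are collinear ∩ AE ⟂ GC]
   → E = (2103/257, -790/257)
5. F_x = 1940/257  [E, C, F are collinear ∩ BF ⟂ EC]
6. F_y = -3398/257  [E, C, F are collinear ∩ BF ⟂ EC]
   → F = (1940/257, -3398/257)

C = (25/3, -2/3)
E = (2103/257, -790/257)
F = (1940/257, -3398/257)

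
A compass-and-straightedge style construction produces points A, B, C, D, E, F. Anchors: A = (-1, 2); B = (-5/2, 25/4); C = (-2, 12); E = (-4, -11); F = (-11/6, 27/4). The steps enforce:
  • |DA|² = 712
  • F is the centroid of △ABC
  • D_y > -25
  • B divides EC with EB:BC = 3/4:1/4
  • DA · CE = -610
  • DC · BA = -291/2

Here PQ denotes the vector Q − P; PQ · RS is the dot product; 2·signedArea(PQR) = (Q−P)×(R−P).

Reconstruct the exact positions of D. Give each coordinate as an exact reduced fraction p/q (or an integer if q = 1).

D = (-7, -24)

1. D_x = -7  [DA · CE = -610 ∩ DC · BA = -291/2]
2. D_y = -24  [DA · CE = -610 ∩ DC · BA = -291/2]
   → D = (-7, -24)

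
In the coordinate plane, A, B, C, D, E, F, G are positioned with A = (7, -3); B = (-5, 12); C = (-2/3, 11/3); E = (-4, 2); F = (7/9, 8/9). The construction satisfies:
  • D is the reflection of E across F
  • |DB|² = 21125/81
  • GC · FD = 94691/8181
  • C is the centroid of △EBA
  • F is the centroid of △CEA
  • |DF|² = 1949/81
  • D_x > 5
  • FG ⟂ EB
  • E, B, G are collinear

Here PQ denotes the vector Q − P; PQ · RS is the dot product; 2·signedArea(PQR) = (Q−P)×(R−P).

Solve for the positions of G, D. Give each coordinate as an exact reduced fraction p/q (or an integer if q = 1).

D = (50/9, -2/9)
G = (-3493/909, 388/909)

1. G_x = -3493/909  [E, B, G are collinear ∩ FG ⟂ EB]
2. G_y = 388/909  [E, B, G are collinear ∩ FG ⟂ EB]
   → G = (-3493/909, 388/909)
3. D_x = 50/9  [D is the reflection of E across F]
4. D_y = -2/9  [D is the reflection of E across F]
   → D = (50/9, -2/9)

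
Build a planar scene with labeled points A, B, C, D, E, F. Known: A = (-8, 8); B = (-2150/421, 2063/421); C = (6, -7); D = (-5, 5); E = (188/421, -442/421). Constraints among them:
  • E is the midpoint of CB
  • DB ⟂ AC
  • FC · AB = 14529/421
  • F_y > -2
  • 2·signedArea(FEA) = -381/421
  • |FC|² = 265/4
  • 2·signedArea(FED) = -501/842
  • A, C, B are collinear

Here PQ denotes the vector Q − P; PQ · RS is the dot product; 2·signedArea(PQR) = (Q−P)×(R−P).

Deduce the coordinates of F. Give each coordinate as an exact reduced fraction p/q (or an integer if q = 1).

1. F_x = 1/2  [2·signedArea(FED) = -501/842 ∩ FC · AB = 14529/421]
2. F_y = -1  [2·signedArea(FED) = -501/842 ∩ FC · AB = 14529/421]
   → F = (1/2, -1)

F = (1/2, -1)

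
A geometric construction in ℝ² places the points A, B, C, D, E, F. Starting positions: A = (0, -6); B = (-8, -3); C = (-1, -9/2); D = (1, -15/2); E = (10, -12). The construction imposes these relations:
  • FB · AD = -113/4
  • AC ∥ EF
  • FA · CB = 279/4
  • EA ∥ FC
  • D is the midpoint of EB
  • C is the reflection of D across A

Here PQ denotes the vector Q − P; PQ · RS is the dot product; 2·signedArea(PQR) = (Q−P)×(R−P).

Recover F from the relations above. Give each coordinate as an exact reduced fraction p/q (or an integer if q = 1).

F = (9, -21/2)

1. F_x = 9  [EA ∥ FC ∩ AC ∥ EF]
2. F_y = -21/2  [EA ∥ FC ∩ AC ∥ EF]
   → F = (9, -21/2)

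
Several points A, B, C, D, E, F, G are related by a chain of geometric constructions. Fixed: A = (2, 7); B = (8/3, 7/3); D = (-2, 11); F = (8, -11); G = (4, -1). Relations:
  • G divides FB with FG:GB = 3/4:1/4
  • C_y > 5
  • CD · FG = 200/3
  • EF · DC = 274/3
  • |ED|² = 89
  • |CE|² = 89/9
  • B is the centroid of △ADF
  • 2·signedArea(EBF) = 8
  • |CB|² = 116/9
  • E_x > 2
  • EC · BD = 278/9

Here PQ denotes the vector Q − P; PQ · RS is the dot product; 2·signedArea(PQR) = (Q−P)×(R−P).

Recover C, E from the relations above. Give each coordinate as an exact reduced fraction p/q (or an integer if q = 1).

C = (4/3, 17/3)
E = (3, 3)

1. C_x = 4/3  [line 4·x + -10·y + 154/3 = 0 ∩ |CB|² = 116/9]
2. C_y = 17/3  [line 4·x + -10·y + 154/3 = 0 ∩ |CB|² = 116/9]
   → C = (4/3, 17/3)
3. E_x = 3  [EC · BD = 278/9 ∩ 2·signedArea(EBF) = 8]
4. E_y = 3  [EC · BD = 278/9 ∩ 2·signedArea(EBF) = 8]
   → E = (3, 3)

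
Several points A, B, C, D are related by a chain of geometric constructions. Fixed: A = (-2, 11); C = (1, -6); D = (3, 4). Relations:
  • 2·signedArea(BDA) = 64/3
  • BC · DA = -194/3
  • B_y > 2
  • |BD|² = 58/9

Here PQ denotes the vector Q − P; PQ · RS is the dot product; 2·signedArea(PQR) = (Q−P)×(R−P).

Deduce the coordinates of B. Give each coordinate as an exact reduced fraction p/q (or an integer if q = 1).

1. B_x = 2/3  [2·signedArea(BDA) = 64/3 ∩ BC · DA = -194/3]
2. B_y = 3  [2·signedArea(BDA) = 64/3 ∩ BC · DA = -194/3]
   → B = (2/3, 3)

B = (2/3, 3)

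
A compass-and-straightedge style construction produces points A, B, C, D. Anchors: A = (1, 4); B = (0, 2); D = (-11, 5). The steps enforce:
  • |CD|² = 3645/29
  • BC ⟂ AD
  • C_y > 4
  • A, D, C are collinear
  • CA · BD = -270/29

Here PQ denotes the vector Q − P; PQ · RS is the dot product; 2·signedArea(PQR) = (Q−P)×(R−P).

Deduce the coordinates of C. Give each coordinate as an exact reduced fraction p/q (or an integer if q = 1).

1. C_x = 5/29  [A, D, C are collinear ∩ BC ⟂ AD]
2. C_y = 118/29  [A, D, C are collinear ∩ BC ⟂ AD]
   → C = (5/29, 118/29)

C = (5/29, 118/29)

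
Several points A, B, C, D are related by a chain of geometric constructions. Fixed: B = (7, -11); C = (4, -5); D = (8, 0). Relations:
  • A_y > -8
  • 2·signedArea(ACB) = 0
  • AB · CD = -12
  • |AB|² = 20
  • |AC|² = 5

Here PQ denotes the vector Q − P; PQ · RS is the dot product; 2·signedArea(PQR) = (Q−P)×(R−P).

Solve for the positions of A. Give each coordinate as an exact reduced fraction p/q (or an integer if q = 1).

A = (5, -7)

1. A_x = 5  [2·signedArea(ACB) = 0 ∩ AB · CD = -12]
2. A_y = -7  [2·signedArea(ACB) = 0 ∩ AB · CD = -12]
   → A = (5, -7)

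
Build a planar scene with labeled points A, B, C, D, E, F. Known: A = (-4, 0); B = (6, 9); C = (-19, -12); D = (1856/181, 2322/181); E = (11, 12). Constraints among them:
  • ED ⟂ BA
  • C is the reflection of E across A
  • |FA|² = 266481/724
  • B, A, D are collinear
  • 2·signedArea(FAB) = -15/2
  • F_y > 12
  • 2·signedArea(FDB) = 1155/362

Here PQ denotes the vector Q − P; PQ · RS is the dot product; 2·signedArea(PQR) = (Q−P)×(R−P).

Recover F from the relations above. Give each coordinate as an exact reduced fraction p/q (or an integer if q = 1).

1. F_x = 3847/362  [line -9·x + 10·y + -57/2 = 0 ∩ |FA|² = 266481/724]
2. F_y = 2247/181  [line -9·x + 10·y + -57/2 = 0 ∩ |FA|² = 266481/724]
   → F = (3847/362, 2247/181)

F = (3847/362, 2247/181)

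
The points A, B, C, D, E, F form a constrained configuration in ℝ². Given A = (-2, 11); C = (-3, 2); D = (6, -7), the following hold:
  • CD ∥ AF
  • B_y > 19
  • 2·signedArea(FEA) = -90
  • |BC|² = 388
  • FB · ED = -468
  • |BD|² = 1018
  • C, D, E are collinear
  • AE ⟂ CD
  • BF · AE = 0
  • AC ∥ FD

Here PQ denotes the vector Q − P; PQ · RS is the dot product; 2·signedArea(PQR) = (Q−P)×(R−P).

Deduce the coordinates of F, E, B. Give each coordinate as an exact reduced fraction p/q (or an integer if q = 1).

1. F_x = 7  [AC ∥ FD ∩ CD ∥ AF]
2. F_y = 2  [AC ∥ FD ∩ CD ∥ AF]
   → F = (7, 2)
3. E_x = -7  [C, D, E are collinear ∩ AE ⟂ CD]
4. E_y = 6  [C, D, E are collinear ∩ AE ⟂ CD]
   → E = (-7, 6)
5. B_x = -11  [BF · AE = 0 ∩ FB · ED = -468]
6. B_y = 20  [BF · AE = 0 ∩ FB · ED = -468]
   → B = (-11, 20)

B = (-11, 20)
E = (-7, 6)
F = (7, 2)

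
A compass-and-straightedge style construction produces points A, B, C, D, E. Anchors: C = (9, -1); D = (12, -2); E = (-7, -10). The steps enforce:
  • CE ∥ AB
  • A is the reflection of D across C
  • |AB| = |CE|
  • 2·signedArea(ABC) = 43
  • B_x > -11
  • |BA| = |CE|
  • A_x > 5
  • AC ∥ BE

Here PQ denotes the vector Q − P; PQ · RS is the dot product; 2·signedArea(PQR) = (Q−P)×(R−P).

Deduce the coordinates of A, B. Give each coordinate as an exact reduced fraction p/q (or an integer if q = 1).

A = (6, 0)
B = (-10, -9)

1. A_x = 6  [A is the reflection of D across C]
2. A_y = 0  [A is the reflection of D across C]
   → A = (6, 0)
3. B_x = -10  [AC ∥ BE ∩ CE ∥ AB]
4. B_y = -9  [AC ∥ BE ∩ CE ∥ AB]
   → B = (-10, -9)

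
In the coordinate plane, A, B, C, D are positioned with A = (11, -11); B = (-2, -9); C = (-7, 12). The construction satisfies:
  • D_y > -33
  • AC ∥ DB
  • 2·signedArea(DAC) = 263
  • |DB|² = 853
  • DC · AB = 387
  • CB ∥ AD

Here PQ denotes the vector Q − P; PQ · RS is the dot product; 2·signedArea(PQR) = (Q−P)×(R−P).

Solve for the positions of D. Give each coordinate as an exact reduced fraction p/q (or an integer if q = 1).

D = (16, -32)

1. D_x = 16  [AC ∥ DB ∩ CB ∥ AD]
2. D_y = -32  [AC ∥ DB ∩ CB ∥ AD]
   → D = (16, -32)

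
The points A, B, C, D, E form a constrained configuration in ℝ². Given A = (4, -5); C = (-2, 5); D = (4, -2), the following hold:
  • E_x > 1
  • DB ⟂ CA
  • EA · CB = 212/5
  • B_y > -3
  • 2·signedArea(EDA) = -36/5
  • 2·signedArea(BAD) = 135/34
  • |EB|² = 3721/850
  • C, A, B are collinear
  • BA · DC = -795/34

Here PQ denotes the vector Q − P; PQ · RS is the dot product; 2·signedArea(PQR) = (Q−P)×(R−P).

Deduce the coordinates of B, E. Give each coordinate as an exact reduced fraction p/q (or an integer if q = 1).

1. B_x = 91/34  [C, A, B are collinear ∩ DB ⟂ CA]
2. B_y = -95/34  [C, A, B are collinear ∩ DB ⟂ CA]
   → B = (91/34, -95/34)
3. E_x = 8/5  [EA · CB = 212/5 ∩ 2·signedArea(EDA) = -36/5]
4. E_y = -1  [EA · CB = 212/5 ∩ 2·signedArea(EDA) = -36/5]
   → E = (8/5, -1)

B = (91/34, -95/34)
E = (8/5, -1)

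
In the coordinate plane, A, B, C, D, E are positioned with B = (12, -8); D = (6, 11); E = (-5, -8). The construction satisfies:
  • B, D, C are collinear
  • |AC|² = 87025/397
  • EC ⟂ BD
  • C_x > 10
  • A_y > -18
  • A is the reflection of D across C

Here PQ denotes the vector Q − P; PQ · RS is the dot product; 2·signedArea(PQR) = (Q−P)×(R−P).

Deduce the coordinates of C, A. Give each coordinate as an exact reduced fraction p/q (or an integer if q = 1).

1. C_x = 4152/397  [B, D, C are collinear ∩ EC ⟂ BD]
2. C_y = -1238/397  [B, D, C are collinear ∩ EC ⟂ BD]
   → C = (4152/397, -1238/397)
3. A_x = 5922/397  [A is the reflection of D across C]
4. A_y = -6843/397  [A is the reflection of D across C]
   → A = (5922/397, -6843/397)

A = (5922/397, -6843/397)
C = (4152/397, -1238/397)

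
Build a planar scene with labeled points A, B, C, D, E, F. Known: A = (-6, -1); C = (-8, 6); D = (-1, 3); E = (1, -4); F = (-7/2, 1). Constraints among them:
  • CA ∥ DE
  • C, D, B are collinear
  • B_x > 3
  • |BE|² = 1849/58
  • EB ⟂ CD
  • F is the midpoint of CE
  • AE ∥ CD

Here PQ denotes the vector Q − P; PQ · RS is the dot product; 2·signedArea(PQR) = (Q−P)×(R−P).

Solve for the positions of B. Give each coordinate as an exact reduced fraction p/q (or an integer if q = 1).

B = (187/58, 69/58)

1. B_x = 187/58  [C, D, B are collinear ∩ EB ⟂ CD]
2. B_y = 69/58  [C, D, B are collinear ∩ EB ⟂ CD]
   → B = (187/58, 69/58)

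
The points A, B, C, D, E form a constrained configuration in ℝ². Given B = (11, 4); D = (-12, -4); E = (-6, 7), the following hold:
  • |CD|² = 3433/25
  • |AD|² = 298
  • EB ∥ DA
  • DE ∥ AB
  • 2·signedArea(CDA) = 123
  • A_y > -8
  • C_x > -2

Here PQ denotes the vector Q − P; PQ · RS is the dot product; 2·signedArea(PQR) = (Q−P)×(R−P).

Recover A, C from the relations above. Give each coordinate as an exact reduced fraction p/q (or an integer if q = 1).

1. A_x = 5  [DE ∥ AB ∩ EB ∥ DA]
2. A_y = -7  [DE ∥ AB ∩ EB ∥ DA]
   → A = (5, -7)
3. C_x = -8/5  [line 3·x + 17·y + -19 = 0 ∩ |CD|² = 3433/25]
4. C_y = 7/5  [line 3·x + 17·y + -19 = 0 ∩ |CD|² = 3433/25]
   → C = (-8/5, 7/5)

A = (5, -7)
C = (-8/5, 7/5)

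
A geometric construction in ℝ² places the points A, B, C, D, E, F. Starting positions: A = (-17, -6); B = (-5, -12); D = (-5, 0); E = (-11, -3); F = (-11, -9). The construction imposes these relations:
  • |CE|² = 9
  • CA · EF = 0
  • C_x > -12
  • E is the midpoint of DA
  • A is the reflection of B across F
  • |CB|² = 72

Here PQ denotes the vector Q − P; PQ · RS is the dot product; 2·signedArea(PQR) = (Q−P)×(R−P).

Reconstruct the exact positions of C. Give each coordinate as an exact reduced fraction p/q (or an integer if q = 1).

C = (-11, -6)

1. C_y = -6  [CA · EF = 0]
2. C_x = -11  [|CE|² = 9]
   → C = (-11, -6)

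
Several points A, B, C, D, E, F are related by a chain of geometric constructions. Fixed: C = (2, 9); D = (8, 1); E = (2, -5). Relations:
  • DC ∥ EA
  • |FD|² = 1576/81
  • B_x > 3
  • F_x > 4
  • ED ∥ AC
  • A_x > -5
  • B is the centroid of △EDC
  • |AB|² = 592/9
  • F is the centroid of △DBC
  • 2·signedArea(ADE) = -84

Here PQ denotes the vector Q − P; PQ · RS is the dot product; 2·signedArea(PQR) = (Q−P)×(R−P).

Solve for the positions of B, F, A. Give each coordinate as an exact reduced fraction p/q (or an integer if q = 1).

A = (-4, 3)
B = (4, 5/3)
F = (14/3, 35/9)

1. B_x = 4  [B is the centroid of △EDC]
2. B_y = 5/3  [B is the centroid of △EDC]
   → B = (4, 5/3)
3. F_x = 14/3  [F is the centroid of △DBC]
4. F_y = 35/9  [F is the centroid of △DBC]
   → F = (14/3, 35/9)
5. A_x = -4  [ED ∥ AC ∩ DC ∥ EA]
6. A_y = 3  [ED ∥ AC ∩ DC ∥ EA]
   → A = (-4, 3)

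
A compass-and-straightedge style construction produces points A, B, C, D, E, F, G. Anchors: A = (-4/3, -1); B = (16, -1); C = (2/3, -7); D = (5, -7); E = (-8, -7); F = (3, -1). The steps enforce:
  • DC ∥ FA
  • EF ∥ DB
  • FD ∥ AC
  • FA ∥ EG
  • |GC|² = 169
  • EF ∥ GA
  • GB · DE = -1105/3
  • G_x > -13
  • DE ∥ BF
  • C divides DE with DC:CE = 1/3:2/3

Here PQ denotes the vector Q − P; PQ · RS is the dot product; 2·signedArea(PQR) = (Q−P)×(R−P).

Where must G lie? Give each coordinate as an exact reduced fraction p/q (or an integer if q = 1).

G = (-37/3, -7)

1. G_x = -37/3  [EF ∥ GA ∩ FA ∥ EG]
2. G_y = -7  [EF ∥ GA ∩ FA ∥ EG]
   → G = (-37/3, -7)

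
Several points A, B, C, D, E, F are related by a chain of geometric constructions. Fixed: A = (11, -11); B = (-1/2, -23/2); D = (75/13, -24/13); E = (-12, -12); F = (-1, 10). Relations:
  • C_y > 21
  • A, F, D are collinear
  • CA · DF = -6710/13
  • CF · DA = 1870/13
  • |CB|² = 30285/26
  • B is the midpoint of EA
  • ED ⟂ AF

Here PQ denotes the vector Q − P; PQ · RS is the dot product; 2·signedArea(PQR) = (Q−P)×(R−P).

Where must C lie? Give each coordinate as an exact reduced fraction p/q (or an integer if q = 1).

C = (-101/13, 284/13)

1. C_x = -101/13  [line 88/13·x + -154/13·y + 4048/13 = 0 ∩ |CB|² = 30285/26]
2. C_y = 284/13  [line 88/13·x + -154/13·y + 4048/13 = 0 ∩ |CB|² = 30285/26]
   → C = (-101/13, 284/13)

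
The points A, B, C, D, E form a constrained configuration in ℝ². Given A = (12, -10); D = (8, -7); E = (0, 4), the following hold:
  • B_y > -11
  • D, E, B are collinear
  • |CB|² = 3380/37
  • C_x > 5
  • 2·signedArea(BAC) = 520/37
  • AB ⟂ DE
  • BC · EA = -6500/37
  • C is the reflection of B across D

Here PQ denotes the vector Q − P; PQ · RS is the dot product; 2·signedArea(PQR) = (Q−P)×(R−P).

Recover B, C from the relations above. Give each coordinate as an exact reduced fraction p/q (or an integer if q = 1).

B = (400/37, -402/37)
C = (192/37, -116/37)

1. B_x = 400/37  [D, E, B are collinear ∩ AB ⟂ DE]
2. B_y = -402/37  [D, E, B are collinear ∩ AB ⟂ DE]
   → B = (400/37, -402/37)
3. C_x = 192/37  [C is the reflection of B across D]
4. C_y = -116/37  [C is the reflection of B across D]
   → C = (192/37, -116/37)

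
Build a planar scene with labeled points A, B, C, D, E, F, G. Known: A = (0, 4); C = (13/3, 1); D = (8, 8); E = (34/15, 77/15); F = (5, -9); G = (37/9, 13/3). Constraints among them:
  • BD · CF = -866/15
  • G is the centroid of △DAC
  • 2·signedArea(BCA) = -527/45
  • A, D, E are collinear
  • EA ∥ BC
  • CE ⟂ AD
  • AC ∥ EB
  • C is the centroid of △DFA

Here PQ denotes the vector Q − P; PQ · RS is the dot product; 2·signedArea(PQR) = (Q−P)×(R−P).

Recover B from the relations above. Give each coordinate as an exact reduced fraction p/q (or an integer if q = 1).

1. B_x = 33/5  [EA ∥ BC ∩ AC ∥ EB]
2. B_y = 32/15  [EA ∥ BC ∩ AC ∥ EB]
   → B = (33/5, 32/15)

B = (33/5, 32/15)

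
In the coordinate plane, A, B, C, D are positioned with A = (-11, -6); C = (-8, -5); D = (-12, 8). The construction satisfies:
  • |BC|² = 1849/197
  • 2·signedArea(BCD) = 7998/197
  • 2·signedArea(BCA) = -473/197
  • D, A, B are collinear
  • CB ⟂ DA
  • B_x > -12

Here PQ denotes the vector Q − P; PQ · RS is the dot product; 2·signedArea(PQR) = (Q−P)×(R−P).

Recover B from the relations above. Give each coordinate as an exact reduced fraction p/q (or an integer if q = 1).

1. B_x = -2178/197  [D, A, B are collinear ∩ CB ⟂ DA]
2. B_y = -1028/197  [D, A, B are collinear ∩ CB ⟂ DA]
   → B = (-2178/197, -1028/197)

B = (-2178/197, -1028/197)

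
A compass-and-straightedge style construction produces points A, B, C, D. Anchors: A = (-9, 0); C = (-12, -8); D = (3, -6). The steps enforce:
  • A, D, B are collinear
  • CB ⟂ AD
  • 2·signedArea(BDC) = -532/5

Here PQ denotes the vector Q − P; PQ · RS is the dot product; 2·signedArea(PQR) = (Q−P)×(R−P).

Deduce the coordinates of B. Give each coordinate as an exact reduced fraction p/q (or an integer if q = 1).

B = (-41/5, -2/5)

1. B_x = -41/5  [A, D, B are collinear ∩ CB ⟂ AD]
2. B_y = -2/5  [A, D, B are collinear ∩ CB ⟂ AD]
   → B = (-41/5, -2/5)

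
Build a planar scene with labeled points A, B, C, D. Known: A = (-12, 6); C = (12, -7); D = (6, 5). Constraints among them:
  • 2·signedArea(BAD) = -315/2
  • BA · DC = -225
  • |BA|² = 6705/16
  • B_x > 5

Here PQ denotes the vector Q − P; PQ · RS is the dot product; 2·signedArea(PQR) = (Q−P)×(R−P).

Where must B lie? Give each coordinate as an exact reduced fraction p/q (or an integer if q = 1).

B = (6, -15/4)

1. B_x = 6  [2·signedArea(BAD) = -315/2 ∩ BA · DC = -225]
2. B_y = -15/4  [2·signedArea(BAD) = -315/2 ∩ BA · DC = -225]
   → B = (6, -15/4)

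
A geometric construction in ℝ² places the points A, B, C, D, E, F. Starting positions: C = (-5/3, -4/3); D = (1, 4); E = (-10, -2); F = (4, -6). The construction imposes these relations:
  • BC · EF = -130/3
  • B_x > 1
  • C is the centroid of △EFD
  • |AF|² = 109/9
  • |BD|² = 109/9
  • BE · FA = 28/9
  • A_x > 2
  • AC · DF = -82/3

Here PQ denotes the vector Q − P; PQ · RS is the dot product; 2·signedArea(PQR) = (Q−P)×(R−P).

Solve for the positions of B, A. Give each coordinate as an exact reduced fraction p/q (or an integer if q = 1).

1. A_x = 3  [line -3·x + 10·y + 107/3 = 0 ∩ |AF|² = 109/9]
2. A_y = -8/3  [line -3·x + 10·y + 107/3 = 0 ∩ |AF|² = 109/9]
   → A = (3, -8/3)
3. B_x = 2  [BE · FA = 28/9 ∩ BC · EF = -130/3]
4. B_y = 2/3  [BE · FA = 28/9 ∩ BC · EF = -130/3]
   → B = (2, 2/3)

A = (3, -8/3)
B = (2, 2/3)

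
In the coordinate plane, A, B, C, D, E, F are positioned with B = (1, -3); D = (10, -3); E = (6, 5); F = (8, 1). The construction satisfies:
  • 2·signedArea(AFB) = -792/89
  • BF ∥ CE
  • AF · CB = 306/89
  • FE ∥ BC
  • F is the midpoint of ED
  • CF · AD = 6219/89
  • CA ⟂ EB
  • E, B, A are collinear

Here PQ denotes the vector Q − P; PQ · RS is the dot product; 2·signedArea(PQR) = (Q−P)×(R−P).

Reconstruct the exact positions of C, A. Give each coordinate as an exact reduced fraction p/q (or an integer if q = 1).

A = (199/89, -91/89)
C = (-1, 1)

1. C_x = -1  [BF ∥ CE ∩ FE ∥ BC]
2. C_y = 1  [BF ∥ CE ∩ FE ∥ BC]
   → C = (-1, 1)
3. A_x = 199/89  [E, B, A are collinear ∩ CA ⟂ EB]
4. A_y = -91/89  [E, B, A are collinear ∩ CA ⟂ EB]
   → A = (199/89, -91/89)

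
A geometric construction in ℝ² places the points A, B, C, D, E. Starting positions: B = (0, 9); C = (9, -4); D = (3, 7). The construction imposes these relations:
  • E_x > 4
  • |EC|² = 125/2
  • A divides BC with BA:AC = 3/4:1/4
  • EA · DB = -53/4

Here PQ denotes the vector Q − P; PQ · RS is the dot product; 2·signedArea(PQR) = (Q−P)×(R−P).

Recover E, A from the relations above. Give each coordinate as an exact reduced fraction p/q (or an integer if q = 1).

1. A_x = 27/4  [A divides BC with BA:AC = 3/4:1/4]
2. A_y = -3/4  [A divides BC with BA:AC = 3/4:1/4]
   → A = (27/4, -3/4)
3. E_x = 9/2  [line 3·x + -2·y + -17/2 = 0 ∩ |EC|² = 125/2]
4. E_y = 5/2  [line 3·x + -2·y + -17/2 = 0 ∩ |EC|² = 125/2]
   → E = (9/2, 5/2)

A = (27/4, -3/4)
E = (9/2, 5/2)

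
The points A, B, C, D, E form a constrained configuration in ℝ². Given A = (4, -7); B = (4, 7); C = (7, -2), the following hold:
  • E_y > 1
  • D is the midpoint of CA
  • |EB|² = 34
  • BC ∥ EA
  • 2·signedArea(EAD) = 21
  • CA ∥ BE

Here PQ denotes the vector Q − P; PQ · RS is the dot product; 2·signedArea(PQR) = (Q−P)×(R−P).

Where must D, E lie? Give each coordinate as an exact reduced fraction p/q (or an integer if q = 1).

D = (11/2, -9/2)
E = (1, 2)

1. D_x = 11/2  [D is the midpoint of CA]
2. D_y = -9/2  [D is the midpoint of CA]
   → D = (11/2, -9/2)
3. E_x = 1  [BC ∥ EA ∩ CA ∥ BE]
4. E_y = 2  [BC ∥ EA ∩ CA ∥ BE]
   → E = (1, 2)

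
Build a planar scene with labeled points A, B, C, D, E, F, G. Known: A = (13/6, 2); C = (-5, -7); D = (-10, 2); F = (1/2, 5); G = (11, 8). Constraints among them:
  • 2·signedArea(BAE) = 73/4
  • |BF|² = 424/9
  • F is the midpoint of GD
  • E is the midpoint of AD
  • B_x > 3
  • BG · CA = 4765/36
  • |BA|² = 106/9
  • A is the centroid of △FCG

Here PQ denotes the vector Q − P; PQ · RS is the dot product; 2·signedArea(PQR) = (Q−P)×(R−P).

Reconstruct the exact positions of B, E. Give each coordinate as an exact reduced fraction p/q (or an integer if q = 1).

B = (23/6, -1)
E = (-47/12, 2)

1. B_x = 23/6  [line -43/6·x + -9·y + 665/36 = 0 ∩ |BF|² = 424/9]
2. B_y = -1  [line -43/6·x + -9·y + 665/36 = 0 ∩ |BF|² = 424/9]
   → B = (23/6, -1)
3. E_x = -47/12  [2·signedArea(BAE) = 73/4 ∩ E is the midpoint of AD]
4. E_y = 2  [2·signedArea(BAE) = 73/4 ∩ E is the midpoint of AD]
   → E = (-47/12, 2)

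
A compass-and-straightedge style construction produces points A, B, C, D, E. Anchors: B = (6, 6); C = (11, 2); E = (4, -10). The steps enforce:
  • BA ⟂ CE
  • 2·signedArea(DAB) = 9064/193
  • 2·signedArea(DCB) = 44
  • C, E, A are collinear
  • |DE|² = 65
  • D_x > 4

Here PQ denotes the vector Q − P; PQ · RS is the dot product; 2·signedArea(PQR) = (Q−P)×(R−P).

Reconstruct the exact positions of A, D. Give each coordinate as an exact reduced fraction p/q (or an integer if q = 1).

A = (2214/193, 542/193)
D = (5, -2)

1. A_x = 2214/193  [C, E, A are collinear ∩ BA ⟂ CE]
2. A_y = 542/193  [C, E, A are collinear ∩ BA ⟂ CE]
   → A = (2214/193, 542/193)
3. D_x = 5  [2·signedArea(DAB) = 9064/193 ∩ 2·signedArea(DCB) = 44]
4. D_y = -2  [2·signedArea(DAB) = 9064/193 ∩ 2·signedArea(DCB) = 44]
   → D = (5, -2)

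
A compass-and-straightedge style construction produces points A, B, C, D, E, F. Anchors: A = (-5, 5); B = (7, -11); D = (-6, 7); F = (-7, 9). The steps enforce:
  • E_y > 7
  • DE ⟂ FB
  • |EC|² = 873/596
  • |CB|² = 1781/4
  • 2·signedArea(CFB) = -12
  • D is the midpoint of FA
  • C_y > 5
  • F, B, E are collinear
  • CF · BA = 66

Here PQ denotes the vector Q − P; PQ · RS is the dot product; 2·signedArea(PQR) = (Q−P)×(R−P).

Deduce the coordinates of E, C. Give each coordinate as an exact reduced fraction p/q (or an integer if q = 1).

C = (-11/2, 6)
E = (-854/149, 1071/149)

1. E_x = -854/149  [F, B, E are collinear ∩ DE ⟂ FB]
2. E_y = 1071/149  [F, B, E are collinear ∩ DE ⟂ FB]
   → E = (-854/149, 1071/149)
3. C_x = -11/2  [2·signedArea(CFB) = -12 ∩ CF · BA = 66]
4. C_y = 6  [2·signedArea(CFB) = -12 ∩ CF · BA = 66]
   → C = (-11/2, 6)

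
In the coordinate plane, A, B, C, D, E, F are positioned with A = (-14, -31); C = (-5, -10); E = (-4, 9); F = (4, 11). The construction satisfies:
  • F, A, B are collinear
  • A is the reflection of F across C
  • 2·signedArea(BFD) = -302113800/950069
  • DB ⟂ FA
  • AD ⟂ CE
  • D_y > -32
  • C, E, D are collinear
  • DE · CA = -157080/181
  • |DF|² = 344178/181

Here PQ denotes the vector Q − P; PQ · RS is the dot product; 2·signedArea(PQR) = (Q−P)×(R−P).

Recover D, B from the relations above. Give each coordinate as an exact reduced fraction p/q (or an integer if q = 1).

B = (-67861/5249, -149594/5249)
D = (-1109/181, -5686/181)

1. D_x = -1109/181  [C, E, D are collinear ∩ AD ⟂ CE]
2. D_y = -5686/181  [C, E, D are collinear ∩ AD ⟂ CE]
   → D = (-1109/181, -5686/181)
3. B_x = -67861/5249  [F, A, B are collinear ∩ DB ⟂ FA]
4. B_y = -149594/5249  [F, A, B are collinear ∩ DB ⟂ FA]
   → B = (-67861/5249, -149594/5249)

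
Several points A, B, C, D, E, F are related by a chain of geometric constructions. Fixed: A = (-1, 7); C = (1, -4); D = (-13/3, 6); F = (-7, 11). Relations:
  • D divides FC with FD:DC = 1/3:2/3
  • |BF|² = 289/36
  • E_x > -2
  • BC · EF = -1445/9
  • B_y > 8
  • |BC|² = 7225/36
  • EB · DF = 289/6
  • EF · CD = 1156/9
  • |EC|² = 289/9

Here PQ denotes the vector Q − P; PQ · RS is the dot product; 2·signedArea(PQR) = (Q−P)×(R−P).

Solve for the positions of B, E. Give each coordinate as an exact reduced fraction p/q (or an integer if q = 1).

1. E_x = -5/3  [line 16/3·x + -10·y + 170/9 = 0 ∩ |EC|² = 289/9]
2. E_y = 1  [line 16/3·x + -10·y + 170/9 = 0 ∩ |EC|² = 289/9]
   → E = (-5/3, 1)
3. B_x = -17/3  [line 16/3·x + -10·y + 1037/9 = 0 ∩ |BF|² = 289/36]
4. B_y = 17/2  [line 16/3·x + -10·y + 1037/9 = 0 ∩ |BF|² = 289/36]
   → B = (-17/3, 17/2)

B = (-17/3, 17/2)
E = (-5/3, 1)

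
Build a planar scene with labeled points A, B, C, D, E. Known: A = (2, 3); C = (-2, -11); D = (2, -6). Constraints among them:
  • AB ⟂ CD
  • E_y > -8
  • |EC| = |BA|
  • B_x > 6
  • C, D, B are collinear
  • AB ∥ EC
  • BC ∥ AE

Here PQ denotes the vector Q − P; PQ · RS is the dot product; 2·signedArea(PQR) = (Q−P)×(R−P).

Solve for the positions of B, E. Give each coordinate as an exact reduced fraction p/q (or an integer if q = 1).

1. B_x = 262/41  [C, D, B are collinear ∩ AB ⟂ CD]
2. B_y = -21/41  [C, D, B are collinear ∩ AB ⟂ CD]
   → B = (262/41, -21/41)
3. E_x = -262/41  [AB ∥ EC ∩ BC ∥ AE]
4. E_y = -307/41  [AB ∥ EC ∩ BC ∥ AE]
   → E = (-262/41, -307/41)

B = (262/41, -21/41)
E = (-262/41, -307/41)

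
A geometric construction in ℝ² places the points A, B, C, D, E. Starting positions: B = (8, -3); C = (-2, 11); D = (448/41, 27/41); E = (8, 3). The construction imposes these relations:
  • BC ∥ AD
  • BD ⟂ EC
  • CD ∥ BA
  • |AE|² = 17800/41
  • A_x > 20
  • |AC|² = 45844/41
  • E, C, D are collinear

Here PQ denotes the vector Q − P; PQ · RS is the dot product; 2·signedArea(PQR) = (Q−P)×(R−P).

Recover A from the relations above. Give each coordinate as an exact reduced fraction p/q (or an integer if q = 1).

1. A_x = 858/41  [BC ∥ AD ∩ CD ∥ BA]
2. A_y = -547/41  [BC ∥ AD ∩ CD ∥ BA]
   → A = (858/41, -547/41)

A = (858/41, -547/41)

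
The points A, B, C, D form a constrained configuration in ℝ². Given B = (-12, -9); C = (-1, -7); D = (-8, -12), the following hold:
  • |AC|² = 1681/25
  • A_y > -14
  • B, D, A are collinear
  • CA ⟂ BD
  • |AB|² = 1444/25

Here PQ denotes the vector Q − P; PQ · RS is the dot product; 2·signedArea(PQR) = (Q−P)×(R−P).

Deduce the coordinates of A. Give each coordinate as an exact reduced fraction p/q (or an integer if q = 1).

1. A_x = -148/25  [B, D, A are collinear ∩ CA ⟂ BD]
2. A_y = -339/25  [B, D, A are collinear ∩ CA ⟂ BD]
   → A = (-148/25, -339/25)

A = (-148/25, -339/25)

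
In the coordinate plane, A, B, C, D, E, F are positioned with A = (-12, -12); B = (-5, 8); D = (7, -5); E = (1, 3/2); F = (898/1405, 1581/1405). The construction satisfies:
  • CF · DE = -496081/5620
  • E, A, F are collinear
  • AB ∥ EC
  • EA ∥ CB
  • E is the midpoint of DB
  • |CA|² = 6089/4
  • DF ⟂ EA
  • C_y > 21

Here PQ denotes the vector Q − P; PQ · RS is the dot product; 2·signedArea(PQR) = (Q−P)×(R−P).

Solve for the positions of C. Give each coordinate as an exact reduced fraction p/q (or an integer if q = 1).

C = (8, 43/2)

1. C_x = 8  [EA ∥ CB ∩ AB ∥ EC]
2. C_y = 43/2  [EA ∥ CB ∩ AB ∥ EC]
   → C = (8, 43/2)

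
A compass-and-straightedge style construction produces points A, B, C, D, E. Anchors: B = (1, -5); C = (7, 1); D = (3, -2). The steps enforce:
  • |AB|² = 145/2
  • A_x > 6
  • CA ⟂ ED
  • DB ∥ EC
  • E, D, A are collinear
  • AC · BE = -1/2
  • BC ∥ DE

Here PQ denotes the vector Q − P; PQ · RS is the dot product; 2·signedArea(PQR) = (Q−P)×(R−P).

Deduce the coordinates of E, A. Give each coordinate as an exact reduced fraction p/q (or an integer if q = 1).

A = (13/2, 3/2)
E = (9, 4)

1. E_x = 9  [DB ∥ EC ∩ BC ∥ DE]
2. E_y = 4  [DB ∥ EC ∩ BC ∥ DE]
   → E = (9, 4)
3. A_x = 13/2  [E, D, A are collinear ∩ CA ⟂ ED]
4. A_y = 3/2  [E, D, A are collinear ∩ CA ⟂ ED]
   → A = (13/2, 3/2)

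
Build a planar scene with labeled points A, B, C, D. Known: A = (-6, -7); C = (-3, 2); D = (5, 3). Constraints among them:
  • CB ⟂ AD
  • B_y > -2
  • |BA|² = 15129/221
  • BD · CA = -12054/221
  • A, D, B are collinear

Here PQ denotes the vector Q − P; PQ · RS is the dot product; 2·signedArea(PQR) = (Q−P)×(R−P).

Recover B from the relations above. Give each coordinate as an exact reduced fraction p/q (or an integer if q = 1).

1. B_x = 27/221  [A, D, B are collinear ∩ CB ⟂ AD]
2. B_y = -317/221  [A, D, B are collinear ∩ CB ⟂ AD]
   → B = (27/221, -317/221)

B = (27/221, -317/221)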